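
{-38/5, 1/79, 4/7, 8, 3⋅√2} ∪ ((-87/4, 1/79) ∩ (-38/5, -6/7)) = [-38/5, -6/7) ∪ {1/79, 4/7, 8, 3⋅√2}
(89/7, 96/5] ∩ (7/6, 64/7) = ∅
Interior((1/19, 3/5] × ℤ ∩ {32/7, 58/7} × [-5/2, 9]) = ∅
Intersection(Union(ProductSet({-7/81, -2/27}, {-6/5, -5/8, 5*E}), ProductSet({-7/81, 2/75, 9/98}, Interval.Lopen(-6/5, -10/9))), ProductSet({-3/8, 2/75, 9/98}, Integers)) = EmptySet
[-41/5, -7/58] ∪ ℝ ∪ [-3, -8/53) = (-∞, ∞)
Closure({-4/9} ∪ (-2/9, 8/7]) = {-4/9} ∪ [-2/9, 8/7]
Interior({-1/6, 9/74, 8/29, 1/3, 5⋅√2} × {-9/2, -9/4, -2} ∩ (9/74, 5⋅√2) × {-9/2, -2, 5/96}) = ∅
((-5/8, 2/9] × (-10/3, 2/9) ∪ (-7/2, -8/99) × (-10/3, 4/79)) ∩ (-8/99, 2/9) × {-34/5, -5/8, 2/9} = (-8/99, 2/9) × {-5/8}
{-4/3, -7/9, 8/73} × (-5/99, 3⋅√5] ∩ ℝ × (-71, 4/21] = {-4/3, -7/9, 8/73} × (-5/99, 4/21]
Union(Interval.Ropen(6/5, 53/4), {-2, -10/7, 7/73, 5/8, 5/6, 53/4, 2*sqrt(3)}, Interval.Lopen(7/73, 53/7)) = Union({-2, -10/7}, Interval(7/73, 53/4))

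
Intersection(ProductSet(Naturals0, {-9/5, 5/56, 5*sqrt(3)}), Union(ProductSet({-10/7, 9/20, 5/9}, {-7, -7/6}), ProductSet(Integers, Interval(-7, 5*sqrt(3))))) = ProductSet(Naturals0, {-9/5, 5/56, 5*sqrt(3)})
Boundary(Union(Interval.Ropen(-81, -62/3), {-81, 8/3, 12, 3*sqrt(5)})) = {-81, -62/3, 8/3, 12, 3*sqrt(5)}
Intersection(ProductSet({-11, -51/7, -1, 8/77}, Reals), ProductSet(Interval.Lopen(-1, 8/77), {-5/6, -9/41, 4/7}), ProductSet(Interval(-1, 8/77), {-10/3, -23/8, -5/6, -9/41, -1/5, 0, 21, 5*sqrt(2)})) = ProductSet({8/77}, {-5/6, -9/41})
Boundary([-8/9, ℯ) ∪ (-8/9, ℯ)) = {-8/9, ℯ}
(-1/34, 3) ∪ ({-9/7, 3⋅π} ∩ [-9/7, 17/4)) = {-9/7} ∪ (-1/34, 3)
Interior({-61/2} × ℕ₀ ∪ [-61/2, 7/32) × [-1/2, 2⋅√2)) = (-61/2, 7/32) × ((-1/2, 2⋅√2) ∪ ((-1/2, 2⋅√2) \ (ℕ₀ ∪ (ℕ₀ \ (-1/2, 2⋅√2)))))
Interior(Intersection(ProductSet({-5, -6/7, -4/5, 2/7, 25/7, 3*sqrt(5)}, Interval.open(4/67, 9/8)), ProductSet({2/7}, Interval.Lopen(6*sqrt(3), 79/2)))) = EmptySet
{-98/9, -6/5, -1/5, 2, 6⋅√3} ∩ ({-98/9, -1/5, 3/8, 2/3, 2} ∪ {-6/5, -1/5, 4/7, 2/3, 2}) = {-98/9, -6/5, -1/5, 2}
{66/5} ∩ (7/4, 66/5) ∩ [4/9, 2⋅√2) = ∅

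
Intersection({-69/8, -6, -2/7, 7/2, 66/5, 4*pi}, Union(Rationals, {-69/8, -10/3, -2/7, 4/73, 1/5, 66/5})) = {-69/8, -6, -2/7, 7/2, 66/5}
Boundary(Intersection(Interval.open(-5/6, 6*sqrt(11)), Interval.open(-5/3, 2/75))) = {-5/6, 2/75}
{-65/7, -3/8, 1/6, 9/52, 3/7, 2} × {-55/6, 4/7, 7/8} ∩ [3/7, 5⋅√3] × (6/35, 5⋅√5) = {3/7, 2} × {4/7, 7/8}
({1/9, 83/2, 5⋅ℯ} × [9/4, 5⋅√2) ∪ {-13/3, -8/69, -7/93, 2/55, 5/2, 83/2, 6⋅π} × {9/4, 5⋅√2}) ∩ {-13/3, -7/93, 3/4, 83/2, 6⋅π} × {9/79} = ∅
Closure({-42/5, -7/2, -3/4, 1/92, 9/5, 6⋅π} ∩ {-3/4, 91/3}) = {-3/4}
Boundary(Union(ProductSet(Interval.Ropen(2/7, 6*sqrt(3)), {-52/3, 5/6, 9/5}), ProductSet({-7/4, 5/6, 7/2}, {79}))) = Union(ProductSet({-7/4, 5/6, 7/2}, {79}), ProductSet(Interval(2/7, 6*sqrt(3)), {-52/3, 5/6, 9/5}))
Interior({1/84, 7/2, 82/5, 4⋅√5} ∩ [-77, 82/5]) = ∅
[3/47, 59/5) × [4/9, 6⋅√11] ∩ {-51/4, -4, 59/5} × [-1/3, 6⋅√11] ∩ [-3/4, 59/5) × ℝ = ∅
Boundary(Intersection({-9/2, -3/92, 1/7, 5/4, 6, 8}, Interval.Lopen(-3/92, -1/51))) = EmptySet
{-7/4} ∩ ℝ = {-7/4}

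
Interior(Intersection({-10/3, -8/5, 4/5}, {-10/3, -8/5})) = EmptySet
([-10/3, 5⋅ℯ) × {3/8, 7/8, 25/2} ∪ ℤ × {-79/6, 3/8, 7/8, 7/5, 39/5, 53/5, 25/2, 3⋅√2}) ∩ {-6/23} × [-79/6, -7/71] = ∅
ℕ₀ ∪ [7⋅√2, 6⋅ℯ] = ℕ₀ ∪ [7⋅√2, 6⋅ℯ]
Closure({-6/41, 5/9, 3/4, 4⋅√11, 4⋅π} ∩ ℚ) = {-6/41, 5/9, 3/4}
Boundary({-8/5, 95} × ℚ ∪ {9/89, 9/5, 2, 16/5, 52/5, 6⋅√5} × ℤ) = ({-8/5, 95} × ℝ) ∪ ({9/89, 9/5, 2, 16/5, 52/5, 6⋅√5} × ℤ)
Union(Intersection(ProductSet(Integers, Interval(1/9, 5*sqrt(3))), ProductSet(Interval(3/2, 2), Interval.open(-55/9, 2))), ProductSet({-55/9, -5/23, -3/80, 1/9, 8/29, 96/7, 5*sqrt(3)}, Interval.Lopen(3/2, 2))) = Union(ProductSet({-55/9, -5/23, -3/80, 1/9, 8/29, 96/7, 5*sqrt(3)}, Interval.Lopen(3/2, 2)), ProductSet(Range(2, 3, 1), Interval.Ropen(1/9, 2)))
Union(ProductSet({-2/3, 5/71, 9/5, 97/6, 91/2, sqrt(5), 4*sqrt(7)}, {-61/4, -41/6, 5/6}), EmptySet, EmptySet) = ProductSet({-2/3, 5/71, 9/5, 97/6, 91/2, sqrt(5), 4*sqrt(7)}, {-61/4, -41/6, 5/6})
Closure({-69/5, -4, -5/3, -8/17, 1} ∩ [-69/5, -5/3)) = {-69/5, -4}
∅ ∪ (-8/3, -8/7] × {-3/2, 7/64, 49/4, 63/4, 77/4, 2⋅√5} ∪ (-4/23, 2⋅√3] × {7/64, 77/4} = ((-4/23, 2⋅√3] × {7/64, 77/4}) ∪ ((-8/3, -8/7] × {-3/2, 7/64, 49/4, 63/4, 77/4, 2⋅√5})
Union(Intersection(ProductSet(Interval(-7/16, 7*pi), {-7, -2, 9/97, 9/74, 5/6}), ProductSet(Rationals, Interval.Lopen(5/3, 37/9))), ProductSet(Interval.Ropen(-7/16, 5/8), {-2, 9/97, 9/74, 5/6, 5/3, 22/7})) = ProductSet(Interval.Ropen(-7/16, 5/8), {-2, 9/97, 9/74, 5/6, 5/3, 22/7})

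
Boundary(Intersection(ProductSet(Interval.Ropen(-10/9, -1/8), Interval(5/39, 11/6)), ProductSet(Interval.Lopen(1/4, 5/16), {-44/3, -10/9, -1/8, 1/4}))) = EmptySet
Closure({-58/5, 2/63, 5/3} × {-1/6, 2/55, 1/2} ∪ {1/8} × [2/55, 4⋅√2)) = ({-58/5, 2/63, 5/3} × {-1/6, 2/55, 1/2}) ∪ ({1/8} × [2/55, 4⋅√2])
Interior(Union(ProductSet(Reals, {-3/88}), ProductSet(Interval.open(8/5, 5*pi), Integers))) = EmptySet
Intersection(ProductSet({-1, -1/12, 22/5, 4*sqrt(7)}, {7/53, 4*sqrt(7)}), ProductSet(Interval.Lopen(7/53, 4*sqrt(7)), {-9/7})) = EmptySet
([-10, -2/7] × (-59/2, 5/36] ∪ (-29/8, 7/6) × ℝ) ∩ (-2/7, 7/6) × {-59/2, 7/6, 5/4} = (-2/7, 7/6) × {-59/2, 7/6, 5/4}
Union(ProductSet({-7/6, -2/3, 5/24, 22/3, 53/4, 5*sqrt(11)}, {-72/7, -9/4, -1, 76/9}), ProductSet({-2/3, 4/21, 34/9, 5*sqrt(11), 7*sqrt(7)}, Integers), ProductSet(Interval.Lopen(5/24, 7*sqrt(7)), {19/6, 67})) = Union(ProductSet({-2/3, 4/21, 34/9, 5*sqrt(11), 7*sqrt(7)}, Integers), ProductSet({-7/6, -2/3, 5/24, 22/3, 53/4, 5*sqrt(11)}, {-72/7, -9/4, -1, 76/9}), ProductSet(Interval.Lopen(5/24, 7*sqrt(7)), {19/6, 67}))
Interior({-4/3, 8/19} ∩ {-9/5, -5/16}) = ∅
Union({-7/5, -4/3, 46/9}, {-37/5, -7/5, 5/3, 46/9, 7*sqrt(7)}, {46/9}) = {-37/5, -7/5, -4/3, 5/3, 46/9, 7*sqrt(7)}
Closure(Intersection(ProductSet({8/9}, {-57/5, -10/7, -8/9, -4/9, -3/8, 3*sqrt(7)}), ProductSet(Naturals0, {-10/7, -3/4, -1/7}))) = EmptySet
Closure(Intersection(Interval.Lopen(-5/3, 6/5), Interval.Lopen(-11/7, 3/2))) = Interval(-11/7, 6/5)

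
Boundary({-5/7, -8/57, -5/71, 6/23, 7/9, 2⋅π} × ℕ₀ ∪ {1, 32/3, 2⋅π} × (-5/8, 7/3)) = ({-5/7, -8/57, -5/71, 6/23, 7/9, 2⋅π} × ℕ₀) ∪ ({1, 32/3, 2⋅π} × [-5/8, 7/3])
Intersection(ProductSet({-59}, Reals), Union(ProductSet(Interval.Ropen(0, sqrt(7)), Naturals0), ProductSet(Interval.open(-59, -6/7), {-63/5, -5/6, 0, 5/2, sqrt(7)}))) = EmptySet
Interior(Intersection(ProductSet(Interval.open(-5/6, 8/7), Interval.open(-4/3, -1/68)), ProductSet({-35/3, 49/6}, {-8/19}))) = EmptySet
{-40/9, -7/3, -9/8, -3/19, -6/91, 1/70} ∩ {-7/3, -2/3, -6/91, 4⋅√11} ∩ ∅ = ∅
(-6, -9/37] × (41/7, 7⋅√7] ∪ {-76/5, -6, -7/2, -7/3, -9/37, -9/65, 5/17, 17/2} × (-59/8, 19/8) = ({-76/5, -6, -7/2, -7/3, -9/37, -9/65, 5/17, 17/2} × (-59/8, 19/8)) ∪ ((-6, -9/37] × (41/7, 7⋅√7])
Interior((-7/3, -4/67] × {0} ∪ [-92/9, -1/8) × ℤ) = ∅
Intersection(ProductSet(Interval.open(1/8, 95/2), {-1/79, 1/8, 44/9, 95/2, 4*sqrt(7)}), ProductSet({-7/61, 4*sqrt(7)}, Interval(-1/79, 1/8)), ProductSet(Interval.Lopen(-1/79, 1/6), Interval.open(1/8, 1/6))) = EmptySet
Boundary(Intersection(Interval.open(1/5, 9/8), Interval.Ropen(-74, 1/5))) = EmptySet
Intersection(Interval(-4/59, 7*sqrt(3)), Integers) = Range(0, 13, 1)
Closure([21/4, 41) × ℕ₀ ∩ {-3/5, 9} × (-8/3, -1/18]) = ∅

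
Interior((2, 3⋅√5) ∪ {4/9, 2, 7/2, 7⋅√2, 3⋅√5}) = (2, 3⋅√5)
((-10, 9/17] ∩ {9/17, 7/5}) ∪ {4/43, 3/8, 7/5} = {4/43, 3/8, 9/17, 7/5}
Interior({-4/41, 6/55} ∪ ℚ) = ∅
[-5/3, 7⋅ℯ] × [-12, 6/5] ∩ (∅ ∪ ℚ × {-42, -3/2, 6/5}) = (ℚ ∩ [-5/3, 7⋅ℯ]) × {-3/2, 6/5}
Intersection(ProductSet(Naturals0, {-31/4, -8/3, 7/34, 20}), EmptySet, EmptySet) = EmptySet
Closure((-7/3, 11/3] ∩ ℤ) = {-2, -1, …, 3}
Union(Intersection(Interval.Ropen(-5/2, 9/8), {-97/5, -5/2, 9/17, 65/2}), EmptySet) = {-5/2, 9/17}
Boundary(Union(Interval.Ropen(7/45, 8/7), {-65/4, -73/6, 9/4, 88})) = {-65/4, -73/6, 7/45, 8/7, 9/4, 88}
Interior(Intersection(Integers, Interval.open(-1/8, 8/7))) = EmptySet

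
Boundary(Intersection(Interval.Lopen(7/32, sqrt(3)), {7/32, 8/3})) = EmptySet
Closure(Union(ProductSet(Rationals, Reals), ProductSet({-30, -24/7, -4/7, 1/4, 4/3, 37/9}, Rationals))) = ProductSet(Reals, Reals)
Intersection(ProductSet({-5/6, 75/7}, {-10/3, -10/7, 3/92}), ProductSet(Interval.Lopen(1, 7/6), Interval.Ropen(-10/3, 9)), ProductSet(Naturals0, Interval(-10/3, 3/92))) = EmptySet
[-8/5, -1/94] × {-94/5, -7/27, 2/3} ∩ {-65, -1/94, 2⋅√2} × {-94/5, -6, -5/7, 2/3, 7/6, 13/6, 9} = {-1/94} × {-94/5, 2/3}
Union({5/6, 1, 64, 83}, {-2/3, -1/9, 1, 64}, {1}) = {-2/3, -1/9, 5/6, 1, 64, 83}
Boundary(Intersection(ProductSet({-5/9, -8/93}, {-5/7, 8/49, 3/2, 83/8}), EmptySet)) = EmptySet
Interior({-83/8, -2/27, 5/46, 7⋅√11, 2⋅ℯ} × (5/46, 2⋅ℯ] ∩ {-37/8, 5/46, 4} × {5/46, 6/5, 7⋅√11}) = ∅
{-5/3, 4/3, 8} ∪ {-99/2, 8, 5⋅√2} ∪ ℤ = ℤ ∪ {-99/2, -5/3, 4/3, 5⋅√2}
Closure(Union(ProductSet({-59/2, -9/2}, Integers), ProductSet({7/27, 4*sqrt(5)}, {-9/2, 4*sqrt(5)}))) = Union(ProductSet({-59/2, -9/2}, Integers), ProductSet({7/27, 4*sqrt(5)}, {-9/2, 4*sqrt(5)}))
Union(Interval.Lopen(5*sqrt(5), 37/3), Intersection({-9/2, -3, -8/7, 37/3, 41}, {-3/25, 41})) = Union({41}, Interval.Lopen(5*sqrt(5), 37/3))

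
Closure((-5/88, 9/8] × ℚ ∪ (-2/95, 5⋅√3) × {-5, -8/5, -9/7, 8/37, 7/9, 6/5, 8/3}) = ([-5/88, 9/8] × ℝ) ∪ ([-2/95, 5⋅√3] × {-5, -8/5, -9/7, 8/37, 7/9, 6/5, 8/3})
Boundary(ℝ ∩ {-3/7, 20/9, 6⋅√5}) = {-3/7, 20/9, 6⋅√5}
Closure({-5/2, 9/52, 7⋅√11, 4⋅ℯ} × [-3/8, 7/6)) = {-5/2, 9/52, 7⋅√11, 4⋅ℯ} × [-3/8, 7/6]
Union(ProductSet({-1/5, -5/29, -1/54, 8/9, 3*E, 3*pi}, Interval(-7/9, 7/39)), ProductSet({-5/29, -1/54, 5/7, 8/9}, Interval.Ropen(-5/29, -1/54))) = Union(ProductSet({-5/29, -1/54, 5/7, 8/9}, Interval.Ropen(-5/29, -1/54)), ProductSet({-1/5, -5/29, -1/54, 8/9, 3*E, 3*pi}, Interval(-7/9, 7/39)))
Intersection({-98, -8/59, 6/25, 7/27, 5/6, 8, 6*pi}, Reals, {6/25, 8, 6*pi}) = {6/25, 8, 6*pi}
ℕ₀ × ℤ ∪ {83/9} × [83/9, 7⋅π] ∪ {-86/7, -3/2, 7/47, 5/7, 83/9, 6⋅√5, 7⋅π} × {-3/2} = (ℕ₀ × ℤ) ∪ ({83/9} × [83/9, 7⋅π]) ∪ ({-86/7, -3/2, 7/47, 5/7, 83/9, 6⋅√5, 7⋅π} × {-3/2})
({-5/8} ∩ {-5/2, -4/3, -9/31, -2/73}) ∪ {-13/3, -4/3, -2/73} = {-13/3, -4/3, -2/73}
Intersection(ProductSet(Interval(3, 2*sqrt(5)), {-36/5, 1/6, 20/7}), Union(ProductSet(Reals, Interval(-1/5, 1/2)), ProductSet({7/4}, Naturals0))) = ProductSet(Interval(3, 2*sqrt(5)), {1/6})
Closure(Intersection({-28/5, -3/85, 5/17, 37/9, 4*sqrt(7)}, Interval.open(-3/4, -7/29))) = EmptySet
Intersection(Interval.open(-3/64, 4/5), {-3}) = EmptySet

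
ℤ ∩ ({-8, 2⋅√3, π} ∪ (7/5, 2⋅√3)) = {-8} ∪ {2, 3}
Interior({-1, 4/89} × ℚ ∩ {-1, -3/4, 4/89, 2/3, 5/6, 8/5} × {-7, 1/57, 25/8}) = ∅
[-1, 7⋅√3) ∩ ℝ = [-1, 7⋅√3)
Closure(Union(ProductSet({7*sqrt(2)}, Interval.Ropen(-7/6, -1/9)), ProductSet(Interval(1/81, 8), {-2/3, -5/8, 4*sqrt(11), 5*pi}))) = Union(ProductSet({7*sqrt(2)}, Interval(-7/6, -1/9)), ProductSet(Interval(1/81, 8), {-2/3, -5/8, 4*sqrt(11), 5*pi}))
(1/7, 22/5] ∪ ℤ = ℤ ∪ (1/7, 22/5]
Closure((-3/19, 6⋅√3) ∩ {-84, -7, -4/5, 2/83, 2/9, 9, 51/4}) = {2/83, 2/9, 9}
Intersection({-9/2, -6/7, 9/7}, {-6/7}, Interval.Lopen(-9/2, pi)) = {-6/7}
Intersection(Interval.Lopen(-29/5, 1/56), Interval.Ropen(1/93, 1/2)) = Interval(1/93, 1/56)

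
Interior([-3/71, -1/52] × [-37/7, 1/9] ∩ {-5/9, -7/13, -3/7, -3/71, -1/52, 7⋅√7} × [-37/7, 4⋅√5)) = ∅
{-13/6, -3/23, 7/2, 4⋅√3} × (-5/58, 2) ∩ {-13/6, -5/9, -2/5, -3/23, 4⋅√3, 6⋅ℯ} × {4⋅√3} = ∅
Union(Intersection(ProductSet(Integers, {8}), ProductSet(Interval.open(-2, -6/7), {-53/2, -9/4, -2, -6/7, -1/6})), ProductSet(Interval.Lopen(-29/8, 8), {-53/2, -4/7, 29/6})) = ProductSet(Interval.Lopen(-29/8, 8), {-53/2, -4/7, 29/6})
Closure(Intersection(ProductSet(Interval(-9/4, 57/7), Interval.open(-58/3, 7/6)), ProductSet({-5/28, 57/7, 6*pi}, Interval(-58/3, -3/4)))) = ProductSet({-5/28, 57/7}, Interval(-58/3, -3/4))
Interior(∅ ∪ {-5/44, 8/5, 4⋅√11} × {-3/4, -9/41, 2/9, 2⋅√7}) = ∅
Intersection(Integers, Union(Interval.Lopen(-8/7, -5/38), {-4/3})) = Range(-1, 0, 1)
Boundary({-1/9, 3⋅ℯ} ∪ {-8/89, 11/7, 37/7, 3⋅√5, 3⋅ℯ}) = {-1/9, -8/89, 11/7, 37/7, 3⋅√5, 3⋅ℯ}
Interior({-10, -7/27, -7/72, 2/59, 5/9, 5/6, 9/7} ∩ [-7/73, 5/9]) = ∅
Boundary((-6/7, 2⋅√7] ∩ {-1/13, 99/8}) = {-1/13}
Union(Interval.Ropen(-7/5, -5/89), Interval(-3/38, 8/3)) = Interval(-7/5, 8/3)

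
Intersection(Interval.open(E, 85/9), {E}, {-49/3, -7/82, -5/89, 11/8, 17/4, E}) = EmptySet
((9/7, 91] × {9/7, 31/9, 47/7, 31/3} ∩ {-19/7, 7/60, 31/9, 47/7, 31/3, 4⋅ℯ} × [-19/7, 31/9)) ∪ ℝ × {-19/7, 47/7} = (ℝ × {-19/7, 47/7}) ∪ ({31/9, 47/7, 31/3, 4⋅ℯ} × {9/7})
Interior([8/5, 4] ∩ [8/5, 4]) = (8/5, 4)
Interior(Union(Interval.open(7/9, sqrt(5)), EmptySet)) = Interval.open(7/9, sqrt(5))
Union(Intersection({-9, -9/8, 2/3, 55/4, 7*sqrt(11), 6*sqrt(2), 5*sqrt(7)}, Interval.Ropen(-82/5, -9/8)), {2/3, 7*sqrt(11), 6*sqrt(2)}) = {-9, 2/3, 7*sqrt(11), 6*sqrt(2)}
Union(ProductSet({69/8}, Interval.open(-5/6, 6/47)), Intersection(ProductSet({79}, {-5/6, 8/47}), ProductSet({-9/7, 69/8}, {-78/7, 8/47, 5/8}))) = ProductSet({69/8}, Interval.open(-5/6, 6/47))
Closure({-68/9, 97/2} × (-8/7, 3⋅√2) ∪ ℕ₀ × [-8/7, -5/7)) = (ℕ₀ × [-8/7, -5/7]) ∪ ({-68/9, 97/2} × [-8/7, 3⋅√2])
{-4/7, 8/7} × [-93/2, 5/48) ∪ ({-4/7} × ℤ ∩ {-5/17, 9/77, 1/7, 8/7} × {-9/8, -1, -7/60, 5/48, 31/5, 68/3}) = {-4/7, 8/7} × [-93/2, 5/48)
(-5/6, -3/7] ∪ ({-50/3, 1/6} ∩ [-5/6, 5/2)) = (-5/6, -3/7] ∪ {1/6}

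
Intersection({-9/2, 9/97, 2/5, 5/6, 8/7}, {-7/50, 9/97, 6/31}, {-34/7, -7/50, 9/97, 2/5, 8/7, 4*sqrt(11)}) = {9/97}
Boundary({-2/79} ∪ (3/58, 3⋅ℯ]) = {-2/79, 3/58, 3⋅ℯ}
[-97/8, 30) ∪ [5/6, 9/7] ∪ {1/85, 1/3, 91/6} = [-97/8, 30)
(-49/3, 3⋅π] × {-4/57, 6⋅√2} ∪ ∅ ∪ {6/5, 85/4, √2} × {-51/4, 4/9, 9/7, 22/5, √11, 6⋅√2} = ((-49/3, 3⋅π] × {-4/57, 6⋅√2}) ∪ ({6/5, 85/4, √2} × {-51/4, 4/9, 9/7, 22/5, √11, 6⋅√2})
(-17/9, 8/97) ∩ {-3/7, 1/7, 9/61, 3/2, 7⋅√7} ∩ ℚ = {-3/7}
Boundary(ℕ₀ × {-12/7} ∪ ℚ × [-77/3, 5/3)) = ℝ × [-77/3, 5/3]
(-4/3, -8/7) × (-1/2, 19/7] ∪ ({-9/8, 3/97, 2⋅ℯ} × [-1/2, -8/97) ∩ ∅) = (-4/3, -8/7) × (-1/2, 19/7]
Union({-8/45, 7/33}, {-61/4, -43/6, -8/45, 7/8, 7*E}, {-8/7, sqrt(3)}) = {-61/4, -43/6, -8/7, -8/45, 7/33, 7/8, sqrt(3), 7*E}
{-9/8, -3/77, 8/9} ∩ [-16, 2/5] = {-9/8, -3/77}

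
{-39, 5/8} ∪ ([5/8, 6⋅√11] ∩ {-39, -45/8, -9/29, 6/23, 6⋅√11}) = {-39, 5/8, 6⋅√11}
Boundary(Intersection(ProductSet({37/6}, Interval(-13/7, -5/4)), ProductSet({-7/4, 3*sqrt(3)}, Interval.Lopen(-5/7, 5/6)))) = EmptySet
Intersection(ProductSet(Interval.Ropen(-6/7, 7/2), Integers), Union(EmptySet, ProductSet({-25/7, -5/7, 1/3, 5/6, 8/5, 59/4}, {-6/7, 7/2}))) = EmptySet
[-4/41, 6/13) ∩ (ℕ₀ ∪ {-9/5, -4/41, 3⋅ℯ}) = {-4/41} ∪ {0}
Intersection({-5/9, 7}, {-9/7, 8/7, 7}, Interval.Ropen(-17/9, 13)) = {7}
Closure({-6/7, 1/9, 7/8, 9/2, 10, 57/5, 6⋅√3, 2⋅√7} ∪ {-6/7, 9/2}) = {-6/7, 1/9, 7/8, 9/2, 10, 57/5, 6⋅√3, 2⋅√7}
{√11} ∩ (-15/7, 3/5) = ∅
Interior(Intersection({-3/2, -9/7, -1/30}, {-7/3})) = EmptySet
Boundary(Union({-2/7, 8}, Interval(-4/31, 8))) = {-2/7, -4/31, 8}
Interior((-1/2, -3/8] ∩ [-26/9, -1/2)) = ∅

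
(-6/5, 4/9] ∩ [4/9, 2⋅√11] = {4/9}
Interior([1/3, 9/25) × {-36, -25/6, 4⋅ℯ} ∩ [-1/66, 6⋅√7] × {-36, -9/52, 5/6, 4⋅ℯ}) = ∅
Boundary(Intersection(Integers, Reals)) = Integers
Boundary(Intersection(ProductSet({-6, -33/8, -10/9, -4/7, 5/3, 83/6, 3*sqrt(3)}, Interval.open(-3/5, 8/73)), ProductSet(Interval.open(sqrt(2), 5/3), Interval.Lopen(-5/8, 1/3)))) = EmptySet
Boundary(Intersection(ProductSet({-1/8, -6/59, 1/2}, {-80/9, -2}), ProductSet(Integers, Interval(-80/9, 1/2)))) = EmptySet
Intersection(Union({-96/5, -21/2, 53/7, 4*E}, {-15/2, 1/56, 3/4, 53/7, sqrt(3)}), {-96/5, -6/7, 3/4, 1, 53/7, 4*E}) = {-96/5, 3/4, 53/7, 4*E}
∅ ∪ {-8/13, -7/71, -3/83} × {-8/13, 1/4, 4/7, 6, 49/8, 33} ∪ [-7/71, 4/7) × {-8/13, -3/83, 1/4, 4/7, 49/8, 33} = ({-8/13, -7/71, -3/83} × {-8/13, 1/4, 4/7, 6, 49/8, 33}) ∪ ([-7/71, 4/7) × {-8/13, -3/83, 1/4, 4/7, 49/8, 33})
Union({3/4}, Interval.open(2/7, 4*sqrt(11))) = Interval.open(2/7, 4*sqrt(11))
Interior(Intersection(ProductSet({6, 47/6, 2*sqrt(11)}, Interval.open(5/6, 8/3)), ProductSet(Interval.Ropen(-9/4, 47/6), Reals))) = EmptySet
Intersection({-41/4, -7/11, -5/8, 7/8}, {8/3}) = EmptySet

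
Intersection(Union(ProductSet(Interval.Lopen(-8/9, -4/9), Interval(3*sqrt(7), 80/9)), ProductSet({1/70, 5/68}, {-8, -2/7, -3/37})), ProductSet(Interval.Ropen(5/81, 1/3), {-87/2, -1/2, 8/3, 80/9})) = EmptySet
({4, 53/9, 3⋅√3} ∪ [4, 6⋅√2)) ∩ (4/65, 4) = ∅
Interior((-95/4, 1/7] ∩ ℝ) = (-95/4, 1/7)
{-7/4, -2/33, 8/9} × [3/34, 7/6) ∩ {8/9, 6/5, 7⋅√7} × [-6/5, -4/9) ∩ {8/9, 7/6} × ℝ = ∅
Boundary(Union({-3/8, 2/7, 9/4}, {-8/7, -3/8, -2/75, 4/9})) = {-8/7, -3/8, -2/75, 2/7, 4/9, 9/4}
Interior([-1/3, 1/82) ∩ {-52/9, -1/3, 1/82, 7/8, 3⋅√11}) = ∅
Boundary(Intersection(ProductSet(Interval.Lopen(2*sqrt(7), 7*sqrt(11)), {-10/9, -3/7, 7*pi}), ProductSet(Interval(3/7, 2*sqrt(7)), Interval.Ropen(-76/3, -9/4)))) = EmptySet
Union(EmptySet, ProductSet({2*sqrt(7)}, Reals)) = ProductSet({2*sqrt(7)}, Reals)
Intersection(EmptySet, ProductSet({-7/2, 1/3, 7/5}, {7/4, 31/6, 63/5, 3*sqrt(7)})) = EmptySet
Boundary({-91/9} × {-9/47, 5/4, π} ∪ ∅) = {-91/9} × {-9/47, 5/4, π}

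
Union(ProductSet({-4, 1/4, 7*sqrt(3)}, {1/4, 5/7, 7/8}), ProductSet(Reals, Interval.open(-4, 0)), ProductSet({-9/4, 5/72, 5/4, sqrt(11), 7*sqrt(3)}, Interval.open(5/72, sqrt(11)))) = Union(ProductSet({-4, 1/4, 7*sqrt(3)}, {1/4, 5/7, 7/8}), ProductSet({-9/4, 5/72, 5/4, sqrt(11), 7*sqrt(3)}, Interval.open(5/72, sqrt(11))), ProductSet(Reals, Interval.open(-4, 0)))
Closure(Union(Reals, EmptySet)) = Reals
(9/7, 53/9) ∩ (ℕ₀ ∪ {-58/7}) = {2, 3, 4, 5}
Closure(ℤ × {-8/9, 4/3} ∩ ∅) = ∅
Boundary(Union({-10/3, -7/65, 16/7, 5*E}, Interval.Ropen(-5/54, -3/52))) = {-10/3, -7/65, -5/54, -3/52, 16/7, 5*E}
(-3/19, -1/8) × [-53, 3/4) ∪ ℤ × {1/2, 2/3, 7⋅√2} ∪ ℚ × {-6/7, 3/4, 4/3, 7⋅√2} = (ℤ × {1/2, 2/3, 7⋅√2}) ∪ ((-3/19, -1/8) × [-53, 3/4)) ∪ (ℚ × {-6/7, 3/4, 4/3, 7⋅√2})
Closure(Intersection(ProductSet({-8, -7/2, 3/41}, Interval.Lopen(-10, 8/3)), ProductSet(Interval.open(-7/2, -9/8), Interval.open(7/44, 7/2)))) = EmptySet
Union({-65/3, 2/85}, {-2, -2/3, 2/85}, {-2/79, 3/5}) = {-65/3, -2, -2/3, -2/79, 2/85, 3/5}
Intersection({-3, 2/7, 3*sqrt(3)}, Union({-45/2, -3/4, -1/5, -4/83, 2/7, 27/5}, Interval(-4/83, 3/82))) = {2/7}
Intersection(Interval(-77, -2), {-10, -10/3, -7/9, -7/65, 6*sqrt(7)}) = {-10, -10/3}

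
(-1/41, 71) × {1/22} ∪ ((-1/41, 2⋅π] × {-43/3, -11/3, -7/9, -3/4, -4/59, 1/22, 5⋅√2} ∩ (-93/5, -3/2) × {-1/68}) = (-1/41, 71) × {1/22}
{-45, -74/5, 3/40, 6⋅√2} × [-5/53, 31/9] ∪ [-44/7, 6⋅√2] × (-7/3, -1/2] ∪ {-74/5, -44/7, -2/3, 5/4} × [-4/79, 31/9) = ({-74/5, -44/7, -2/3, 5/4} × [-4/79, 31/9)) ∪ ({-45, -74/5, 3/40, 6⋅√2} × [-5/53, 31/9]) ∪ ([-44/7, 6⋅√2] × (-7/3, -1/2])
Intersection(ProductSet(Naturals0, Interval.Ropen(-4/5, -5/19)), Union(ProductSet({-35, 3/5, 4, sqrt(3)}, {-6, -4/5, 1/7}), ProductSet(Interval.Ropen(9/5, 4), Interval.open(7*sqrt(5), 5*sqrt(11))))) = ProductSet({4}, {-4/5})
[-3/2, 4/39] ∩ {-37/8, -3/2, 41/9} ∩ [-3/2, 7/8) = {-3/2}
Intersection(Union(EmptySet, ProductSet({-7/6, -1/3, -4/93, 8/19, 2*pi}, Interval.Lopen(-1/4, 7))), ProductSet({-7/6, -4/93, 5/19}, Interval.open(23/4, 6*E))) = ProductSet({-7/6, -4/93}, Interval.Lopen(23/4, 7))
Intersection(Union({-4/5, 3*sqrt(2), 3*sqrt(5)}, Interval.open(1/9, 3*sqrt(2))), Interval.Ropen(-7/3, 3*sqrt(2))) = Union({-4/5}, Interval.open(1/9, 3*sqrt(2)))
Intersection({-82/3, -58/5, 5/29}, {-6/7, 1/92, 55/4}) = EmptySet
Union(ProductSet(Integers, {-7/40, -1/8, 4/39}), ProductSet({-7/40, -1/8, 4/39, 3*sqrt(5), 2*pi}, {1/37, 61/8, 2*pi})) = Union(ProductSet({-7/40, -1/8, 4/39, 3*sqrt(5), 2*pi}, {1/37, 61/8, 2*pi}), ProductSet(Integers, {-7/40, -1/8, 4/39}))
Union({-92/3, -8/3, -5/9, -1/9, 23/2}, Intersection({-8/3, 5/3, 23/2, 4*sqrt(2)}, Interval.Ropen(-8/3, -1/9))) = {-92/3, -8/3, -5/9, -1/9, 23/2}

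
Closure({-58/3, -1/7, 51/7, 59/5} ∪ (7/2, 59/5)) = {-58/3, -1/7} ∪ [7/2, 59/5]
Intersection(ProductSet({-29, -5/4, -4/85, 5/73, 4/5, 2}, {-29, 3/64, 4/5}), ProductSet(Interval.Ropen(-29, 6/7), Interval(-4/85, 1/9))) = ProductSet({-29, -5/4, -4/85, 5/73, 4/5}, {3/64})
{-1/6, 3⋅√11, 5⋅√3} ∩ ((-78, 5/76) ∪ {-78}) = {-1/6}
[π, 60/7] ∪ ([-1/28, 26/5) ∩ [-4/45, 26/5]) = [-1/28, 60/7]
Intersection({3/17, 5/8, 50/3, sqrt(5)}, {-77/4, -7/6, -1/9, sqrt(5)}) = {sqrt(5)}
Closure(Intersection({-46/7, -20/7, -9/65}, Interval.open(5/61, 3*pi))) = EmptySet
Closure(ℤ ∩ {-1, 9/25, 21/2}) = {-1}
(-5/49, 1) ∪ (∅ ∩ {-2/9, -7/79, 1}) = (-5/49, 1)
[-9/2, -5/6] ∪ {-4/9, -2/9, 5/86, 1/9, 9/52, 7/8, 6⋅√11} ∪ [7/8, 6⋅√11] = [-9/2, -5/6] ∪ {-4/9, -2/9, 5/86, 1/9, 9/52} ∪ [7/8, 6⋅√11]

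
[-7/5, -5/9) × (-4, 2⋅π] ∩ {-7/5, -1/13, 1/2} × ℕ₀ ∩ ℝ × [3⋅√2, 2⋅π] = {-7/5} × {5, 6}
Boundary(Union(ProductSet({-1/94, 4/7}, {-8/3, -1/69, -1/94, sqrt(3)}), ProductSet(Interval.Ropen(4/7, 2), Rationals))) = Union(ProductSet({-1/94, 4/7}, {-8/3, -1/69, -1/94, sqrt(3)}), ProductSet(Interval(4/7, 2), Reals))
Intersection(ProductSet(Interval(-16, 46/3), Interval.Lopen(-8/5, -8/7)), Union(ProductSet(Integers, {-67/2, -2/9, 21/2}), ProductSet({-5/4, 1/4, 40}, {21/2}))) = EmptySet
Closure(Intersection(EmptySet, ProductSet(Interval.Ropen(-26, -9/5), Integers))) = EmptySet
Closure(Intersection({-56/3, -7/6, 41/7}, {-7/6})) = {-7/6}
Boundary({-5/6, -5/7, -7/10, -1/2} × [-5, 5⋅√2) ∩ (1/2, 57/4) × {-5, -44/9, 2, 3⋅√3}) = ∅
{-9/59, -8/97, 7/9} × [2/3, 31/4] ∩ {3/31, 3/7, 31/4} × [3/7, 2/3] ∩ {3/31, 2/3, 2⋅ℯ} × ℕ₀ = ∅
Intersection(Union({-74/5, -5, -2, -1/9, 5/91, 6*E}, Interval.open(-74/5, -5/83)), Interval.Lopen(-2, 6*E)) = Union({5/91, 6*E}, Interval.open(-2, -5/83))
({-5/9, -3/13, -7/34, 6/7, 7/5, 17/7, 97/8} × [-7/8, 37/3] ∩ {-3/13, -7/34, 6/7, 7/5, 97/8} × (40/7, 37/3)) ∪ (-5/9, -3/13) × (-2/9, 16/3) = ((-5/9, -3/13) × (-2/9, 16/3)) ∪ ({-3/13, -7/34, 6/7, 7/5, 97/8} × (40/7, 37/3))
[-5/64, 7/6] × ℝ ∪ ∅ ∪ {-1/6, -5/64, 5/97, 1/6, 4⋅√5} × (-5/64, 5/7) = ([-5/64, 7/6] × ℝ) ∪ ({-1/6, -5/64, 5/97, 1/6, 4⋅√5} × (-5/64, 5/7))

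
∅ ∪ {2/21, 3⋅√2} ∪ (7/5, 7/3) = {2/21, 3⋅√2} ∪ (7/5, 7/3)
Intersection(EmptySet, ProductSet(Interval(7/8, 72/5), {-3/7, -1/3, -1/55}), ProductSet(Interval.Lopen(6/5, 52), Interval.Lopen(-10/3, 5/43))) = EmptySet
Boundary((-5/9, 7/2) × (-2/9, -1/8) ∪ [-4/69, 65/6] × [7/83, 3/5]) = ({-5/9, 7/2} × [-2/9, -1/8]) ∪ ({-4/69, 65/6} × [7/83, 3/5]) ∪ ([-5/9, 7/2] × {-2/9, -1/8}) ∪ ([-4/69, 65/6] × {7/83, 3/5})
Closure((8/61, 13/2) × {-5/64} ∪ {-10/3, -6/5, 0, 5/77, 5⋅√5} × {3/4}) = ([8/61, 13/2] × {-5/64}) ∪ ({-10/3, -6/5, 0, 5/77, 5⋅√5} × {3/4})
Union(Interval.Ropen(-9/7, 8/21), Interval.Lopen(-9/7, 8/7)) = Interval(-9/7, 8/7)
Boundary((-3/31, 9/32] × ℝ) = {-3/31, 9/32} × ℝ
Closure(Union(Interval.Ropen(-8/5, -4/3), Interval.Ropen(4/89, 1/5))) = Union(Interval(-8/5, -4/3), Interval(4/89, 1/5))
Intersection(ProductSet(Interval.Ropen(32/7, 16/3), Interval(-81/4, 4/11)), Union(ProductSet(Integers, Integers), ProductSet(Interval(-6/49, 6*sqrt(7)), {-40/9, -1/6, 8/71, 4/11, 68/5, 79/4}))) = Union(ProductSet(Interval.Ropen(32/7, 16/3), {-40/9, -1/6, 8/71, 4/11}), ProductSet(Range(5, 6, 1), Range(-20, 1, 1)))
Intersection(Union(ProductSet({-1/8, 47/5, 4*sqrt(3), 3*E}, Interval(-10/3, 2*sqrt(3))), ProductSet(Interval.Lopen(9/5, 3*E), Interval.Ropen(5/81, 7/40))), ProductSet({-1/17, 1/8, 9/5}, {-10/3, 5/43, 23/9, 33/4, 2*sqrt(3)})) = EmptySet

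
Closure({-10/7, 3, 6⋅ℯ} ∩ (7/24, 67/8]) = {3}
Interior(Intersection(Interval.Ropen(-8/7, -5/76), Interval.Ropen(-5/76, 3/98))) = EmptySet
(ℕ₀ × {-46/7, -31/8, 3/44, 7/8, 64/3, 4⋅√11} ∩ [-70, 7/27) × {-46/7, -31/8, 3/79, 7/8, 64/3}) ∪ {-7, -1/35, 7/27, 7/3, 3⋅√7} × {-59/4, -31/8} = ({0} × {-46/7, -31/8, 7/8, 64/3}) ∪ ({-7, -1/35, 7/27, 7/3, 3⋅√7} × {-59/4, -31/8})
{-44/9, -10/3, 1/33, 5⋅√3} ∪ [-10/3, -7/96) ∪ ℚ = ℚ ∪ [-10/3, -7/96] ∪ {5⋅√3}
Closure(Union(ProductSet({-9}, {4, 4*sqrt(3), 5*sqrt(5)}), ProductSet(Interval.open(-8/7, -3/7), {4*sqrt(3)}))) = Union(ProductSet({-9}, {4, 4*sqrt(3), 5*sqrt(5)}), ProductSet(Interval(-8/7, -3/7), {4*sqrt(3)}))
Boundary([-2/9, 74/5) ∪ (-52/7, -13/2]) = {-52/7, -13/2, -2/9, 74/5}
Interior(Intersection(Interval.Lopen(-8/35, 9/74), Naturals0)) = EmptySet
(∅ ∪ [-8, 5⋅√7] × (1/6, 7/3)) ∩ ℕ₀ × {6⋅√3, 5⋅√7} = ∅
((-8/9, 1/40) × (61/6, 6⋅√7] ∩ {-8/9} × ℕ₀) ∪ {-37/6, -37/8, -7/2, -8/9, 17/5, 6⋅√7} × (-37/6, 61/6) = {-37/6, -37/8, -7/2, -8/9, 17/5, 6⋅√7} × (-37/6, 61/6)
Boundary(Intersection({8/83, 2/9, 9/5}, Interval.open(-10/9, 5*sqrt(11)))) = {8/83, 2/9, 9/5}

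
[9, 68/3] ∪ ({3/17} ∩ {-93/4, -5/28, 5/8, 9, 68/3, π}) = [9, 68/3]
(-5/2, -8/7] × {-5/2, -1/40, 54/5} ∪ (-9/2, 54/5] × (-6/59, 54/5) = ((-5/2, -8/7] × {-5/2, -1/40, 54/5}) ∪ ((-9/2, 54/5] × (-6/59, 54/5))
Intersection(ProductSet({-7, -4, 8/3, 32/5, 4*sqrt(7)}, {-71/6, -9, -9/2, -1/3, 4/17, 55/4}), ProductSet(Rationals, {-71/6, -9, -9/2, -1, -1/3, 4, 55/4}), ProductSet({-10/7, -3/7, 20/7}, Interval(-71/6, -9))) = EmptySet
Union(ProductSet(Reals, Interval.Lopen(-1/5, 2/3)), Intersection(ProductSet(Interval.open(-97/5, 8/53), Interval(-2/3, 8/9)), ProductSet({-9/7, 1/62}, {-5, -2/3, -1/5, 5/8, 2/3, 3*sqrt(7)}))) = Union(ProductSet({-9/7, 1/62}, {-2/3, -1/5, 5/8, 2/3}), ProductSet(Reals, Interval.Lopen(-1/5, 2/3)))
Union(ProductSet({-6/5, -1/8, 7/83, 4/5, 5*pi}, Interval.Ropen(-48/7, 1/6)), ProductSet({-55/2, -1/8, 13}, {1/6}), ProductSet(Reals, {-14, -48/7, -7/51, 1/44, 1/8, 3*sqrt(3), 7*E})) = Union(ProductSet({-55/2, -1/8, 13}, {1/6}), ProductSet({-6/5, -1/8, 7/83, 4/5, 5*pi}, Interval.Ropen(-48/7, 1/6)), ProductSet(Reals, {-14, -48/7, -7/51, 1/44, 1/8, 3*sqrt(3), 7*E}))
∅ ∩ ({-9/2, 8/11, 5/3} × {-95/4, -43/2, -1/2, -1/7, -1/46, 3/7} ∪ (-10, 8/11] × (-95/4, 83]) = ∅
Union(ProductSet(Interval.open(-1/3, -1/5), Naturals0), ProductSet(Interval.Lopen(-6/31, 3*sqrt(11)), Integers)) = Union(ProductSet(Interval.open(-1/3, -1/5), Naturals0), ProductSet(Interval.Lopen(-6/31, 3*sqrt(11)), Integers))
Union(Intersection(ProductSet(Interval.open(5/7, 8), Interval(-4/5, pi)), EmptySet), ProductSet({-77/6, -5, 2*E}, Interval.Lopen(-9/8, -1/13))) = ProductSet({-77/6, -5, 2*E}, Interval.Lopen(-9/8, -1/13))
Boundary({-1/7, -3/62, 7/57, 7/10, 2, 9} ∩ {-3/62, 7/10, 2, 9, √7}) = {-3/62, 7/10, 2, 9}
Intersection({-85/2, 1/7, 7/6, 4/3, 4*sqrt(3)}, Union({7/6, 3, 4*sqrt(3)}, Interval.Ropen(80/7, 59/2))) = {7/6, 4*sqrt(3)}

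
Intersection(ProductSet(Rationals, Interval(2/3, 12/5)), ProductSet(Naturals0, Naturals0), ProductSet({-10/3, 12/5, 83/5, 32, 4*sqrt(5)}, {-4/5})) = EmptySet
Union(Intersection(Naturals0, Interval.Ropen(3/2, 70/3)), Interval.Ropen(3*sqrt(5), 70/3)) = Union(Interval.Ropen(3*sqrt(5), 70/3), Range(2, 24, 1))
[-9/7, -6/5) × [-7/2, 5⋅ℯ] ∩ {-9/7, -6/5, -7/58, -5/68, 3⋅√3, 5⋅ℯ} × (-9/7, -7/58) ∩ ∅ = ∅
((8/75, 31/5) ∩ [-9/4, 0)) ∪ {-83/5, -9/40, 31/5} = {-83/5, -9/40, 31/5}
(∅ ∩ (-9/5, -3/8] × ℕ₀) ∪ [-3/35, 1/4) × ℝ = [-3/35, 1/4) × ℝ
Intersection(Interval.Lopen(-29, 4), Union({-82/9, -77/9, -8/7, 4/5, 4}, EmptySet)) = {-82/9, -77/9, -8/7, 4/5, 4}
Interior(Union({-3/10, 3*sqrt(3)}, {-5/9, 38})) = EmptySet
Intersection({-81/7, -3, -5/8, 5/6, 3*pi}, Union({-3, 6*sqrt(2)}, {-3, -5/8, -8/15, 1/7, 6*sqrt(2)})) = {-3, -5/8}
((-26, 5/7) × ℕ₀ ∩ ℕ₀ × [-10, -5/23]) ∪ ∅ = ∅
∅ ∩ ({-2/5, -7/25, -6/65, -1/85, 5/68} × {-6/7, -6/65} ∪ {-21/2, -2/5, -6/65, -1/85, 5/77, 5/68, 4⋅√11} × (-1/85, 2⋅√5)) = ∅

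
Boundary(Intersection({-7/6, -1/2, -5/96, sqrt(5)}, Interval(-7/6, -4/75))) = {-7/6, -1/2}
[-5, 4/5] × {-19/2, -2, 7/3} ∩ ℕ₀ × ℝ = {0} × {-19/2, -2, 7/3}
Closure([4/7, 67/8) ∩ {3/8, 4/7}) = {4/7}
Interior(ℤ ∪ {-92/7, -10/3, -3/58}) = ∅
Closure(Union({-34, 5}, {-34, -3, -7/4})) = {-34, -3, -7/4, 5}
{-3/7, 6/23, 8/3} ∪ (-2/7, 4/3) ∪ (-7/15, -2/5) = (-7/15, -2/5) ∪ (-2/7, 4/3) ∪ {8/3}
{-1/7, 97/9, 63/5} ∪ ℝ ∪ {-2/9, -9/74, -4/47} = ℝ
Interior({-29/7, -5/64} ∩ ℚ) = ∅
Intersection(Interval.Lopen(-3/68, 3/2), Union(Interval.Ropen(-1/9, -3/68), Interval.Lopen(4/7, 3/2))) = Interval.Lopen(4/7, 3/2)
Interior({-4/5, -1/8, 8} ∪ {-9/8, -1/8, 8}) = ∅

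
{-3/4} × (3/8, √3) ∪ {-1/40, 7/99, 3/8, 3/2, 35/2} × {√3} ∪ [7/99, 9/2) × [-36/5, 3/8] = ({-3/4} × (3/8, √3)) ∪ ({-1/40, 7/99, 3/8, 3/2, 35/2} × {√3}) ∪ ([7/99, 9/2) × [-36/5, 3/8])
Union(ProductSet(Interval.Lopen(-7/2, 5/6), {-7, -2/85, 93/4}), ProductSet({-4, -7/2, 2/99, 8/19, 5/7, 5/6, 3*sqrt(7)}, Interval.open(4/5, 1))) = Union(ProductSet({-4, -7/2, 2/99, 8/19, 5/7, 5/6, 3*sqrt(7)}, Interval.open(4/5, 1)), ProductSet(Interval.Lopen(-7/2, 5/6), {-7, -2/85, 93/4}))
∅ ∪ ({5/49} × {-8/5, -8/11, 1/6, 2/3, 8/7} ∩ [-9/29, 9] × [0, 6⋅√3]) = {5/49} × {1/6, 2/3, 8/7}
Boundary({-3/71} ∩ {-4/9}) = ∅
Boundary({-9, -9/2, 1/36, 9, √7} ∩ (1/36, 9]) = {9, √7}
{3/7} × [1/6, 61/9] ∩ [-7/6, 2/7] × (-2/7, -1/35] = ∅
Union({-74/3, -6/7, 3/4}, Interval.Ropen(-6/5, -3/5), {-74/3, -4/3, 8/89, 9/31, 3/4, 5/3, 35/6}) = Union({-74/3, -4/3, 8/89, 9/31, 3/4, 5/3, 35/6}, Interval.Ropen(-6/5, -3/5))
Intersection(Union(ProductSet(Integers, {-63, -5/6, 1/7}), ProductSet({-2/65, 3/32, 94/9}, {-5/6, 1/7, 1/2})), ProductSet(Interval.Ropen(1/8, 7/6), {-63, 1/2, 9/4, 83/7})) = ProductSet(Range(1, 2, 1), {-63})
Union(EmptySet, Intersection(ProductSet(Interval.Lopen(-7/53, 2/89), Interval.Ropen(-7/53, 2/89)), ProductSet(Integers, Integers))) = ProductSet(Range(0, 1, 1), Range(0, 1, 1))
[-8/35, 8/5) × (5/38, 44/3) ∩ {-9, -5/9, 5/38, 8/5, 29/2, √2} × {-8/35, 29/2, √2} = {5/38, √2} × {29/2, √2}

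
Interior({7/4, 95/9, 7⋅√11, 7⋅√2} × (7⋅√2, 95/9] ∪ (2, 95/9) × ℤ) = ∅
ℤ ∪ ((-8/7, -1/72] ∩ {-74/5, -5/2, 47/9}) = ℤ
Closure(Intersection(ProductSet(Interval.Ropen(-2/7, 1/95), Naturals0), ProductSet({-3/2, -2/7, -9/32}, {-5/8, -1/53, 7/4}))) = EmptySet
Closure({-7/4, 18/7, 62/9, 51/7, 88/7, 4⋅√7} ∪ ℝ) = ℝ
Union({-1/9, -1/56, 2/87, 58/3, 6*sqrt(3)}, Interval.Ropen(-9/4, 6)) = Union({58/3, 6*sqrt(3)}, Interval.Ropen(-9/4, 6))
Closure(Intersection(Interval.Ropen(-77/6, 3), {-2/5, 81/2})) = {-2/5}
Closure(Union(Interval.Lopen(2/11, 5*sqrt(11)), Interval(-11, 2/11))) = Interval(-11, 5*sqrt(11))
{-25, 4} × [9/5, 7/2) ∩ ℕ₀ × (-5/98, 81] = {4} × [9/5, 7/2)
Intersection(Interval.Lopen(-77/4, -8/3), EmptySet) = EmptySet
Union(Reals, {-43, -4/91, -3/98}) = Reals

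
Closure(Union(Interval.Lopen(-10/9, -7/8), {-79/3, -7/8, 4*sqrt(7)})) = Union({-79/3, 4*sqrt(7)}, Interval(-10/9, -7/8))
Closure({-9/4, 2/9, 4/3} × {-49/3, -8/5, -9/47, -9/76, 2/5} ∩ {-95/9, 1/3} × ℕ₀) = ∅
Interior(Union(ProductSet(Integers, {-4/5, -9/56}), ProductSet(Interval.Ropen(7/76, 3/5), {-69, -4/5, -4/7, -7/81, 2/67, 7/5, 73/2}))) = EmptySet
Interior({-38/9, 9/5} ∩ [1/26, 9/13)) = ∅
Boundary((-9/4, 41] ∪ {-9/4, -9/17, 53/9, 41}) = {-9/4, 41}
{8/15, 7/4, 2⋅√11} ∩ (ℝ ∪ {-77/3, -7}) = {8/15, 7/4, 2⋅√11}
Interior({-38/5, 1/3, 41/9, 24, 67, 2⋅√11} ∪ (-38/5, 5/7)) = (-38/5, 5/7)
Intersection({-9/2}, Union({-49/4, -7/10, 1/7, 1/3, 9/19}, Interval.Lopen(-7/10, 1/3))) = EmptySet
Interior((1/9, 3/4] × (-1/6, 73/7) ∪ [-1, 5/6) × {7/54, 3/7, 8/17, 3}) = (1/9, 3/4) × (-1/6, 73/7)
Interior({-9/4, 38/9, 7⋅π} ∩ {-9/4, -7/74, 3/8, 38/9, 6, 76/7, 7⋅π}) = ∅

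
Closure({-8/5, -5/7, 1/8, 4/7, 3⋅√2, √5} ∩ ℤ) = ∅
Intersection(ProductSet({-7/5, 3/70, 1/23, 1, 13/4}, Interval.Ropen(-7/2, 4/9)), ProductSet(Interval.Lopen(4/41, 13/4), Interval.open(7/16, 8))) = ProductSet({1, 13/4}, Interval.open(7/16, 4/9))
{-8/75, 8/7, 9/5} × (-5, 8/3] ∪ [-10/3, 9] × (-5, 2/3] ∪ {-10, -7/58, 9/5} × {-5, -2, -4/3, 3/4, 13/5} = ({-8/75, 8/7, 9/5} × (-5, 8/3]) ∪ ({-10, -7/58, 9/5} × {-5, -2, -4/3, 3/4, 13/5}) ∪ ([-10/3, 9] × (-5, 2/3])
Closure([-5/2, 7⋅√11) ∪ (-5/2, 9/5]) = [-5/2, 7⋅√11]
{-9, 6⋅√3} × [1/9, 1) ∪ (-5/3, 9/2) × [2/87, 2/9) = ((-5/3, 9/2) × [2/87, 2/9)) ∪ ({-9, 6⋅√3} × [1/9, 1))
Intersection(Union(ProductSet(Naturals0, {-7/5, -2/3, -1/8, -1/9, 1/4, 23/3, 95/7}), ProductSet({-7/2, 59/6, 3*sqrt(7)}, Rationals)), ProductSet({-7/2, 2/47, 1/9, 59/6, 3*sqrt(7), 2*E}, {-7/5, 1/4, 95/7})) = ProductSet({-7/2, 59/6, 3*sqrt(7)}, {-7/5, 1/4, 95/7})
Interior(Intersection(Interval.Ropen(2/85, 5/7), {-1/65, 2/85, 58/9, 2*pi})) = EmptySet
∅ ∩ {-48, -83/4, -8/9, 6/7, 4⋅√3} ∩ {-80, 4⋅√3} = ∅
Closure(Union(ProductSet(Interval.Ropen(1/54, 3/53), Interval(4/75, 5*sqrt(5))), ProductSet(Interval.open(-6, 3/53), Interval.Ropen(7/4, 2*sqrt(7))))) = Union(ProductSet({-6, 3/53}, Interval(7/4, 2*sqrt(7))), ProductSet(Interval.open(-6, 3/53), Interval.Ropen(7/4, 2*sqrt(7))), ProductSet(Interval(1/54, 3/53), Interval(4/75, 5*sqrt(5))), ProductSet(Union({3/53}, Interval(-6, 1/54)), {7/4, 2*sqrt(7)}))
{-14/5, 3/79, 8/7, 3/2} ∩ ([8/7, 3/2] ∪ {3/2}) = {8/7, 3/2}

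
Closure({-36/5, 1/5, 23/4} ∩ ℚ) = {-36/5, 1/5, 23/4}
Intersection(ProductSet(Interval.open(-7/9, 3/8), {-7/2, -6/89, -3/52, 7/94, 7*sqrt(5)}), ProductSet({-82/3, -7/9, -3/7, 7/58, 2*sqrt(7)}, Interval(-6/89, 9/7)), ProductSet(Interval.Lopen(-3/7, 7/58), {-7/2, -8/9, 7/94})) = ProductSet({7/58}, {7/94})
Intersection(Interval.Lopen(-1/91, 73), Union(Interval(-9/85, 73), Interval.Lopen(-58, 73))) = Interval.Lopen(-1/91, 73)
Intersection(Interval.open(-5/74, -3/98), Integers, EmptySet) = EmptySet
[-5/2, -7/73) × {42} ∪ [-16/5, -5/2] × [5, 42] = ([-5/2, -7/73) × {42}) ∪ ([-16/5, -5/2] × [5, 42])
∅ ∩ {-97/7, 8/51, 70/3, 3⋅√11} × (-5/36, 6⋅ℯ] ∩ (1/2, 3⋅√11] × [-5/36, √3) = ∅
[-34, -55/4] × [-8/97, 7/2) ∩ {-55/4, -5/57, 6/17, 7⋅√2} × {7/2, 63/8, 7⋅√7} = ∅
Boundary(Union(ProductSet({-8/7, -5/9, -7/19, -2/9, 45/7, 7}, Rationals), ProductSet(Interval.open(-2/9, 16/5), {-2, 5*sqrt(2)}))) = Union(ProductSet({-8/7, -5/9, -7/19, -2/9, 45/7, 7}, Reals), ProductSet(Interval(-2/9, 16/5), {-2, 5*sqrt(2)}))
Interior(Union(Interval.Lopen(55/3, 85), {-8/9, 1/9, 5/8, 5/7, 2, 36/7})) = Interval.open(55/3, 85)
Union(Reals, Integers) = Reals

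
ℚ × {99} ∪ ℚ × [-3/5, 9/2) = ℚ × ([-3/5, 9/2) ∪ {99})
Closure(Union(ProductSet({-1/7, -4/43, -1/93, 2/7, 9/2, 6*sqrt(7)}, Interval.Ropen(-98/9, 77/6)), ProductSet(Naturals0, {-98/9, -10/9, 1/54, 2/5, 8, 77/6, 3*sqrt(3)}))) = Union(ProductSet({-1/7, -4/43, -1/93, 2/7, 9/2, 6*sqrt(7)}, Interval(-98/9, 77/6)), ProductSet(Naturals0, {-98/9, -10/9, 1/54, 2/5, 8, 77/6, 3*sqrt(3)}))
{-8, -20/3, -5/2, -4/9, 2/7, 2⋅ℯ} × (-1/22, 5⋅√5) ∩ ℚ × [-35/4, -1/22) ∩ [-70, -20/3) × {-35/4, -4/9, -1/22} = ∅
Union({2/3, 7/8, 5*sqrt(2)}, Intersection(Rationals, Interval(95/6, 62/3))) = Union({2/3, 7/8, 5*sqrt(2)}, Intersection(Interval(95/6, 62/3), Rationals))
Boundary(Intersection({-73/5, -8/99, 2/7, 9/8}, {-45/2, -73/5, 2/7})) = {-73/5, 2/7}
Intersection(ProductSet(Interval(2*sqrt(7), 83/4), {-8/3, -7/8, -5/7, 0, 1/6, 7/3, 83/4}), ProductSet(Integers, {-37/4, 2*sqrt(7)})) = EmptySet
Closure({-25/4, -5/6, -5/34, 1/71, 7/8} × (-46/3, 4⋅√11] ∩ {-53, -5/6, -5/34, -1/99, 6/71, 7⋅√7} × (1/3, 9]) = {-5/6, -5/34} × [1/3, 9]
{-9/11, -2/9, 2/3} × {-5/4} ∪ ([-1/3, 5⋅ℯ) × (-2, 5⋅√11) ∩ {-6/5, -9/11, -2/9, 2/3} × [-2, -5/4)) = ({-9/11, -2/9, 2/3} × {-5/4}) ∪ ({-2/9, 2/3} × (-2, -5/4))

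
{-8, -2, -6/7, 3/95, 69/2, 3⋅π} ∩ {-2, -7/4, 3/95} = {-2, 3/95}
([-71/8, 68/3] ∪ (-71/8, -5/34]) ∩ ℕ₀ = {0, 1, …, 22}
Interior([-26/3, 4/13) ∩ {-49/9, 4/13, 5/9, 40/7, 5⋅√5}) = ∅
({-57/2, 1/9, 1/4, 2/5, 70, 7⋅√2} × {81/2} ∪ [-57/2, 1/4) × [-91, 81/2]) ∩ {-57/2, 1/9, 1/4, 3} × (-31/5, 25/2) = {-57/2, 1/9} × (-31/5, 25/2)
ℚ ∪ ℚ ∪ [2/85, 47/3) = ℚ ∪ [2/85, 47/3]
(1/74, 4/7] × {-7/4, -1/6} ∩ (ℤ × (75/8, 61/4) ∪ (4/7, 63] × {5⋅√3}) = ∅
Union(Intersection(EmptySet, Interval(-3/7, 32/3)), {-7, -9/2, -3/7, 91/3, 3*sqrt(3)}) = {-7, -9/2, -3/7, 91/3, 3*sqrt(3)}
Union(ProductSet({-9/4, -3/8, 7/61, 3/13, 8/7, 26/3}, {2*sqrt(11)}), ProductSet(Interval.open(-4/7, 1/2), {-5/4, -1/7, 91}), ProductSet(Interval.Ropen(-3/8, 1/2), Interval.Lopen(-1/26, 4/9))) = Union(ProductSet({-9/4, -3/8, 7/61, 3/13, 8/7, 26/3}, {2*sqrt(11)}), ProductSet(Interval.open(-4/7, 1/2), {-5/4, -1/7, 91}), ProductSet(Interval.Ropen(-3/8, 1/2), Interval.Lopen(-1/26, 4/9)))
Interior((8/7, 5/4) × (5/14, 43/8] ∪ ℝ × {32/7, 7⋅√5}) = (8/7, 5/4) × (5/14, 43/8)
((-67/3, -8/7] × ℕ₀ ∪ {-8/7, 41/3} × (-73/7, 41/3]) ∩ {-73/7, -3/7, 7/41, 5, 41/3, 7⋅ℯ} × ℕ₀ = ({-73/7} × ℕ₀) ∪ ({41/3} × {0, 1, …, 13})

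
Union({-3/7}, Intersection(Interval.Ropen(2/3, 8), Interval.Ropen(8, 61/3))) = {-3/7}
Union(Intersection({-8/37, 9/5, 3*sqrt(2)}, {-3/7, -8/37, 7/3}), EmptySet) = {-8/37}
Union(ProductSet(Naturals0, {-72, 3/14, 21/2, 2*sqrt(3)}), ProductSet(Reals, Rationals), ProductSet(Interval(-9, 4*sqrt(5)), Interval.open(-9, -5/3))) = Union(ProductSet(Interval(-9, 4*sqrt(5)), Interval.open(-9, -5/3)), ProductSet(Naturals0, {-72, 3/14, 21/2, 2*sqrt(3)}), ProductSet(Reals, Rationals))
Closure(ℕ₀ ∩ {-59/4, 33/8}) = ∅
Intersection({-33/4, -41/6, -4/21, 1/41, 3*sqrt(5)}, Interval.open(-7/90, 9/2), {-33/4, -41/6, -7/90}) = EmptySet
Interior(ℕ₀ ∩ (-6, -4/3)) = ∅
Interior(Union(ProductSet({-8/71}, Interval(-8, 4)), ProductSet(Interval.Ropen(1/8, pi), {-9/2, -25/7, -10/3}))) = EmptySet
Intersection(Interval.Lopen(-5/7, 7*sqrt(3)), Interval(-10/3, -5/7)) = EmptySet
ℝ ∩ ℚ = ℚ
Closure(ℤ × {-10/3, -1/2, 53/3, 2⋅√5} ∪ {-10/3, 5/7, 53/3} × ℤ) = ({-10/3, 5/7, 53/3} × ℤ) ∪ (ℤ × {-10/3, -1/2, 53/3, 2⋅√5})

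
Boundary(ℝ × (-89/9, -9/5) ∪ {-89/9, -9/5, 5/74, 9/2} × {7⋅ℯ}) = (ℝ × {-89/9, -9/5}) ∪ ({-89/9, -9/5, 5/74, 9/2} × {7⋅ℯ})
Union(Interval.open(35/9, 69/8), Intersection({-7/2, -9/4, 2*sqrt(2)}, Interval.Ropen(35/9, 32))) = Interval.open(35/9, 69/8)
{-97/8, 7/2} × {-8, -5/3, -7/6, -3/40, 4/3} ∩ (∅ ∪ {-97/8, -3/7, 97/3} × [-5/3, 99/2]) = {-97/8} × {-5/3, -7/6, -3/40, 4/3}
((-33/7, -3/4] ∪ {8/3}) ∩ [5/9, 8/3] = {8/3}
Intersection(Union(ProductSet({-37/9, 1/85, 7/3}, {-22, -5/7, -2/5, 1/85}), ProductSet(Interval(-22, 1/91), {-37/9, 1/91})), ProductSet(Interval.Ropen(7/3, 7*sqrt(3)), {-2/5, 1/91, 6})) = ProductSet({7/3}, {-2/5})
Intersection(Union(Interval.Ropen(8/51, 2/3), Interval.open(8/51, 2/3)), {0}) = EmptySet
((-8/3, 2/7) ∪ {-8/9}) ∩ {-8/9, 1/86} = {-8/9, 1/86}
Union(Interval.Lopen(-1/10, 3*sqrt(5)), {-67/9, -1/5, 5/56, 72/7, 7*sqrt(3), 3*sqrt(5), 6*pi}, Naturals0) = Union({-67/9, -1/5, 72/7, 7*sqrt(3), 6*pi}, Interval.Lopen(-1/10, 3*sqrt(5)), Naturals0)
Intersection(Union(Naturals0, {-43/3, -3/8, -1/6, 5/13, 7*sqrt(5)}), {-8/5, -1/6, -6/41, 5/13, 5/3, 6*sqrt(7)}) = {-1/6, 5/13}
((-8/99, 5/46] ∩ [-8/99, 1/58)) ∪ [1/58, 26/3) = (-8/99, 26/3)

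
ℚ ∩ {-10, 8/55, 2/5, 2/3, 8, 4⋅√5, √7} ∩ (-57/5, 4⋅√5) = {-10, 8/55, 2/5, 2/3, 8}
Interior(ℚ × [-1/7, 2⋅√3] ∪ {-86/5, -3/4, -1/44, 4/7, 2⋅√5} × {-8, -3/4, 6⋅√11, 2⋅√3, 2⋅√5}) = ∅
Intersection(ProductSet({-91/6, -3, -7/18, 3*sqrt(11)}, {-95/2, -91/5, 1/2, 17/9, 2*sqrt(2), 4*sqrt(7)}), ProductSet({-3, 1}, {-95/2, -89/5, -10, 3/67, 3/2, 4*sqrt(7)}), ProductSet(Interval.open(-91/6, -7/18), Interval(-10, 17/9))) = EmptySet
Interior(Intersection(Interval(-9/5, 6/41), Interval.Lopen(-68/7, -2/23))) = Interval.open(-9/5, -2/23)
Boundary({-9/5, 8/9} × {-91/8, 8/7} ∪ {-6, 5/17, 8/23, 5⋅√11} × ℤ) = ({-9/5, 8/9} × {-91/8, 8/7}) ∪ ({-6, 5/17, 8/23, 5⋅√11} × ℤ)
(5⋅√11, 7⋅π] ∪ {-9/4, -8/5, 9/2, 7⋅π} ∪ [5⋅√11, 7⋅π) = {-9/4, -8/5, 9/2} ∪ [5⋅√11, 7⋅π]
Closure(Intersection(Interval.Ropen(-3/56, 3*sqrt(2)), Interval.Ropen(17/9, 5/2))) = Interval(17/9, 5/2)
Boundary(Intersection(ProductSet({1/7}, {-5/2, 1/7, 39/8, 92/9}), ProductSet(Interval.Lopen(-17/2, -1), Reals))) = EmptySet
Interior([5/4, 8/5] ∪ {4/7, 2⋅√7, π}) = (5/4, 8/5)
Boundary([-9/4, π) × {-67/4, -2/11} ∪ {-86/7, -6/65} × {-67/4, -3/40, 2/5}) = ({-86/7, -6/65} × {-67/4, -3/40, 2/5}) ∪ ([-9/4, π] × {-67/4, -2/11})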